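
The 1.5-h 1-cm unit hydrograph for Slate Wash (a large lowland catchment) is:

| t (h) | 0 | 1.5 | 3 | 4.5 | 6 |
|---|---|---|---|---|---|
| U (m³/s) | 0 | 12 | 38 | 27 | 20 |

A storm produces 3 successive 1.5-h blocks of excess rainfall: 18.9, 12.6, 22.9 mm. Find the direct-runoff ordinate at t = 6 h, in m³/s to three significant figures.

Q ≈ 159 m³/s

By discrete convolution, Q_j = Σ (P_i / 10 mm) · U_{j−i}.
At t = 6 h (j=4): Q = (18.9/10)·20 + (12.6/10)·27 + (22.9/10)·38 = 159 m³/s.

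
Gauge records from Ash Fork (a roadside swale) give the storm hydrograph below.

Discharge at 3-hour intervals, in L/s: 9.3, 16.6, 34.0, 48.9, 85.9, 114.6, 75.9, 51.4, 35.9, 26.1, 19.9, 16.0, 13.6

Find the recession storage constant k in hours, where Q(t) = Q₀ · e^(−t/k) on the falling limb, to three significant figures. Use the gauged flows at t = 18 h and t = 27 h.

k ≈ 8.43 h

On the falling limb, Q drops from 75.9 to 26.1 L/s between t = 18 h and t = 27 h (Δt = 9 h).
k = −Δt / ln(Q₂/Q₁) = −9 / ln(26.1/75.9) = 8.43 h.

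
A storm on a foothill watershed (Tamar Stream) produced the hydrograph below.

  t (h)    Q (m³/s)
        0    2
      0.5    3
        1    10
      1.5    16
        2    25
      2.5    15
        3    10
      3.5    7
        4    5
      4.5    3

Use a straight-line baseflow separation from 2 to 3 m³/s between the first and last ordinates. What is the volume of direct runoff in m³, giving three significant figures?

V ≈ 1.28 × 10^5 m³

Direct-runoff ordinates (Q − Q_b): 0.00, 0.89, 7.78, 13.67, 22.56, 12.44, 7.33, 4.22, 2.11, 0.00 m³/s.
ΣQ_DR = 71.00 m³/s.
With Δt = 0.5 h = 1800 s, V = ΣQ_DR · Δt = 71.00 × 1800 = 1.28 × 10^5 m³.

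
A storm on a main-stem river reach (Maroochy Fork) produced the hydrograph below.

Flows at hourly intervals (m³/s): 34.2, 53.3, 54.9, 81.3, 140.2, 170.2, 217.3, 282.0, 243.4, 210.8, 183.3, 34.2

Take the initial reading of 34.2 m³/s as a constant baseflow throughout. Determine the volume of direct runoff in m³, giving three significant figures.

Direct-runoff ordinates (Q − Q_b): 0.0, 19.1, 20.7, 47.1, 106.0, 136.0, 183.1, 247.8, 209.2, 176.6, 149.1, 0.0 m³/s.
ΣQ_DR = 1295 m³/s.
With Δt = 1 h = 3600 s, V = ΣQ_DR · Δt = 1295 × 3600 = 4.66 × 10^6 m³.

V ≈ 4.66 × 10^6 m³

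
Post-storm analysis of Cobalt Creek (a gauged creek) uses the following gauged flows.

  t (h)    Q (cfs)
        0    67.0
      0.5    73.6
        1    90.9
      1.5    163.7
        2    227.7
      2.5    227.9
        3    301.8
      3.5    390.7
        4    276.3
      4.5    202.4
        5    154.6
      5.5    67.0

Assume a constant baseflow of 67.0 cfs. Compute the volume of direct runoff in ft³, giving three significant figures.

Direct-runoff ordinates (Q − Q_b): 0.0, 6.6, 23.9, 96.7, 160.7, 160.9, 234.8, 323.7, 209.3, 135.4, 87.6, 0.0 cfs.
ΣQ_DR = 1440 cfs.
With Δt = 0.5 h = 1800 s, V = ΣQ_DR · Δt = 1440 × 1800 = 2.59 × 10^6 ft³.

V ≈ 2.59 × 10^6 ft³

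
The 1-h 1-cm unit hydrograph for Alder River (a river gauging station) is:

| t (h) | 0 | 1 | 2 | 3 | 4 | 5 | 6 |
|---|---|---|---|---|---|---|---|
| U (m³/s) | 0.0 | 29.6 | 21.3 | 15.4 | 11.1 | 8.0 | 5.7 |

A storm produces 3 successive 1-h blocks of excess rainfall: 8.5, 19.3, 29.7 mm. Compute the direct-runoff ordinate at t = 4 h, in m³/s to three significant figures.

Q ≈ 102 m³/s

By discrete convolution, Q_j = Σ (P_i / 10 mm) · U_{j−i}.
At t = 4 h (j=4): Q = (8.5/10)·11.1 + (19.3/10)·15.4 + (29.7/10)·21.3 = 102 m³/s.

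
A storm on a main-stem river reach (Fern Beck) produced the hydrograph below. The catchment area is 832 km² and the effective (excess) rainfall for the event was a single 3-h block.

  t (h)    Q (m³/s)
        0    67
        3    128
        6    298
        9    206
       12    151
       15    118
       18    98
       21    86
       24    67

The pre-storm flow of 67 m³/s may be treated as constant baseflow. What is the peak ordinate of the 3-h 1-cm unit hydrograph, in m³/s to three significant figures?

Direct runoff: 0.0, 61.0, 231.0, 139.0, 84.0, 51.0, 31.0, 19.0, 0.0 m³/s; ΣQ_DR = 616.0 m³/s, peak = 231.0 m³/s.
Runoff depth d = ΣQ_DR·Δt / A = 616.0 × 10800 / (832 km²) = 7.996 mm.
The 1-cm UH is the DRH scaled by (10 mm)/d, so U_p = 231.0 × 10/7.996 = 289 m³/s.

U_p ≈ 289 m³/s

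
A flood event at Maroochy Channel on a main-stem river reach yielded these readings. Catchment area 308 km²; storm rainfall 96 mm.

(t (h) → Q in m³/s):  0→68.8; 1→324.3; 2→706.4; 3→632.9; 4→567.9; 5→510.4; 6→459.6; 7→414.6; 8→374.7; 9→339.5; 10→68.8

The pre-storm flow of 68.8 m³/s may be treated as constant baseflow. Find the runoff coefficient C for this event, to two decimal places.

C ≈ 0.45

ΣQ_DR = 3711 m³/s; V = ΣQ_DR·Δt = 1.336 × 10^7 m³.
Runoff depth d = V / A = 43.38 mm.
C = d / P = 43.38 / 96 = 0.45.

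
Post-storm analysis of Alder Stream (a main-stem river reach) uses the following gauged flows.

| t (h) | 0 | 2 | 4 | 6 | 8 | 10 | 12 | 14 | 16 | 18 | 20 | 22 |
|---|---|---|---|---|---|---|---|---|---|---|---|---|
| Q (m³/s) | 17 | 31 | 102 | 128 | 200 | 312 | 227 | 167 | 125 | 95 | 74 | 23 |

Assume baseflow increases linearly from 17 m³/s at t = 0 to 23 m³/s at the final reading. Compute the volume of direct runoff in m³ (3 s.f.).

Direct-runoff ordinates (Q − Q_b): 0.00, 13.45, 83.91, 109.36, 180.82, 292.27, 206.73, 146.18, 103.64, 73.09, 51.55, 0.00 m³/s.
ΣQ_DR = 1261 m³/s.
With Δt = 2 h = 7200 s, V = ΣQ_DR · Δt = 1261 × 7200 = 9.08 × 10^6 m³.

V ≈ 9.08 × 10^6 m³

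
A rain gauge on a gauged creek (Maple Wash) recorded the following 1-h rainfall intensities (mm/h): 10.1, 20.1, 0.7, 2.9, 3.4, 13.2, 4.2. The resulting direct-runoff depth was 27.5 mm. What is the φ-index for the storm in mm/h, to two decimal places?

Only the 3 blocks with intensity above φ contribute runoff: 10.1, 20.1, 13.2 mm/h.
Σ(I−φ)·Δt = d  ⇒  (10.1+20.1+13.2 − 3φ)·1 = 27.5
φ = (43.40 − 27.5/1) / 3 = 5.30 mm/h.

φ ≈ 5.30 mm/h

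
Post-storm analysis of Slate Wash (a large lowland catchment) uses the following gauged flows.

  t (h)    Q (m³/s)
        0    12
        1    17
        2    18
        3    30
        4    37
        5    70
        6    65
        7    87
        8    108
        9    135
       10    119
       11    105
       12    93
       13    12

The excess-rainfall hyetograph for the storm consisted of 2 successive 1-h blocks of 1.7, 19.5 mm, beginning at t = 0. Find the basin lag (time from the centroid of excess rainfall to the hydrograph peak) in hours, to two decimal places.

t_L ≈ 7.58 h

Centroid of excess rainfall: t_c = Σ P_i·t̄_i / ΣP_i = 1.4198 h (block centres at 0.5, 1.5 h).
Hydrograph peak occurs at t = 9 h, so basin lag t_L = 9 − 1.4198 = 7.58 h.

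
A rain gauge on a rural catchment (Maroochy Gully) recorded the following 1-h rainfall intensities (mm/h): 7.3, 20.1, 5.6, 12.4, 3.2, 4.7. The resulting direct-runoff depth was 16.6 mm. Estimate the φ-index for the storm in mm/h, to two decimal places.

Only the 2 blocks with intensity above φ contribute runoff: 20.1, 12.4 mm/h.
Σ(I−φ)·Δt = d  ⇒  (20.1+12.4 − 2φ)·1 = 16.6
φ = (32.50 − 16.6/1) / 2 = 7.95 mm/h.

φ ≈ 7.95 mm/h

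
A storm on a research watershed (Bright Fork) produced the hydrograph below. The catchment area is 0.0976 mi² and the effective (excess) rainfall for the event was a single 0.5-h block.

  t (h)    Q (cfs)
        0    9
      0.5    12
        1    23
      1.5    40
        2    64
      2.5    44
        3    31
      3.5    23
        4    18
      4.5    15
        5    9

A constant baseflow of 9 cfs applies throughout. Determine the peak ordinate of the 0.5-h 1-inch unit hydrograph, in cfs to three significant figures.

Direct runoff: 0.0, 3.0, 14.0, 31.0, 55.0, 35.0, 22.0, 14.0, 9.0, 6.0, 0.0 cfs; ΣQ_DR = 189.0 cfs, peak = 55.0 cfs.
Runoff depth d = ΣQ_DR·Δt / A = 189.0 × 1800 / (0.0976 mi²) = 1.500 in.
The 1-inch UH is the DRH scaled by (1 in)/d, so U_p = 55.0 × 1/1.500 = 36.7 cfs.

U_p ≈ 36.7 cfs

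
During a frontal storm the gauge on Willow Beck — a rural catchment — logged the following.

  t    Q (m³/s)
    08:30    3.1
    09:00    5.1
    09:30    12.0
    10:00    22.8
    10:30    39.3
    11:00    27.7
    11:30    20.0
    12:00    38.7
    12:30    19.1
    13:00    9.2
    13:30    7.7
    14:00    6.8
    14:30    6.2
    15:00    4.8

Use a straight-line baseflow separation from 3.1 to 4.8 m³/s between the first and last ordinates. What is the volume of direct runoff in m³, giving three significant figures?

Direct-runoff ordinates (Q − Q_b): 0.00, 1.87, 8.64, 19.31, 35.68, 23.95, 16.12, 34.68, 14.95, 4.92, 3.29, 2.26, 1.53, 0.00 m³/s.
ΣQ_DR = 167.2 m³/s.
With Δt = 0.5 h = 1800 s, V = ΣQ_DR · Δt = 167.2 × 1800 = 3.01 × 10^5 m³.

V ≈ 3.01 × 10^5 m³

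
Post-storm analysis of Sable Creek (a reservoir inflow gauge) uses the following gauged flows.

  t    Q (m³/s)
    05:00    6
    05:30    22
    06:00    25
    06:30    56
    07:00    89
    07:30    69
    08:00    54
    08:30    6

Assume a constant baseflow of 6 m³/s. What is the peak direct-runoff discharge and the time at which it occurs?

Subtracting baseflow gives direct-runoff ordinates: 0.0, 16.0, 19.0, 50.0, 83.0, 63.0, 48.0, 0.0 m³/s.
The maximum is 83.0 m³/s, occurring at the reading for t = 07:00.

Q_p = 83.0 m³/s at t = 07:00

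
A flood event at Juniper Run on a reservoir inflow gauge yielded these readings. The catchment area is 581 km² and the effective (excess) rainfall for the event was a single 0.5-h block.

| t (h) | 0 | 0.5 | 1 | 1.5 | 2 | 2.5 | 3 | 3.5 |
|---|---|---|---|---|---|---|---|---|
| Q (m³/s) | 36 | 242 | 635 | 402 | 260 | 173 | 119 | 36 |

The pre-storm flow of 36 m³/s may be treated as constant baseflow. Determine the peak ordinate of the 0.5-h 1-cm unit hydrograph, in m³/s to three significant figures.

Direct runoff: 0.0, 206.0, 599.0, 366.0, 224.0, 137.0, 83.0, 0.0 m³/s; ΣQ_DR = 1615 m³/s, peak = 599.0 m³/s.
Runoff depth d = ΣQ_DR·Δt / A = 1615 × 1800 / (581 km²) = 5.003 mm.
The 1-cm UH is the DRH scaled by (10 mm)/d, so U_p = 599.0 × 10/5.003 = 1200 m³/s.

U_p ≈ 1200 m³/s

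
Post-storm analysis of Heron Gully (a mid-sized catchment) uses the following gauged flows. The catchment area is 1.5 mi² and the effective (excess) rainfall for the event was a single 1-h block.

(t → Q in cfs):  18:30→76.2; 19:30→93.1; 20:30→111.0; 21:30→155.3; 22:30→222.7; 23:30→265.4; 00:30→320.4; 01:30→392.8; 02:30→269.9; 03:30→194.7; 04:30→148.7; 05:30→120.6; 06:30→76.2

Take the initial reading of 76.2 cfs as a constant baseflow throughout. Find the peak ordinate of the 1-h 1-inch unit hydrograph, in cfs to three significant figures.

U_p ≈ 210 cfs

Direct runoff: 0.0, 16.9, 34.8, 79.1, 146.5, 189.2, 244.2, 316.6, 193.7, 118.5, 72.5, 44.4, 0.0 cfs; ΣQ_DR = 1456 cfs, peak = 316.6 cfs.
Runoff depth d = ΣQ_DR·Δt / A = 1456 × 3600 / (1.5 mi²) = 1.505 in.
The 1-inch UH is the DRH scaled by (1 in)/d, so U_p = 316.6 × 1/1.505 = 210 cfs.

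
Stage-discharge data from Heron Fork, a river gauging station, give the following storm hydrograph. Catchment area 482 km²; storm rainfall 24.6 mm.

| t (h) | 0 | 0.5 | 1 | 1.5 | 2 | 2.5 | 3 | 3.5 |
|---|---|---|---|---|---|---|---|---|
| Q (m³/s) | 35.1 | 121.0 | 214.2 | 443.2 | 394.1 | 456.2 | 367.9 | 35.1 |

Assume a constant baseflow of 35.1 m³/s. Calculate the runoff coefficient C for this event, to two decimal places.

ΣQ_DR = 1786 m³/s; V = ΣQ_DR·Δt = 3.215 × 10^6 m³.
Runoff depth d = V / A = 6.670 mm.
C = d / P = 6.670 / 24.6 = 0.27.

C ≈ 0.27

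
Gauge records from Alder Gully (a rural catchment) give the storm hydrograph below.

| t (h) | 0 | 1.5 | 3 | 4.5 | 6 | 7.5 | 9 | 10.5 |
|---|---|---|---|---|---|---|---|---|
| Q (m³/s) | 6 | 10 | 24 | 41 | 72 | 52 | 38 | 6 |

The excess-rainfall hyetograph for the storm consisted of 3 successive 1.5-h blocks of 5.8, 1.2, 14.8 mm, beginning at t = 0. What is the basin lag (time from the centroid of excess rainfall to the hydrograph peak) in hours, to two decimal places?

Centroid of excess rainfall: t_c = Σ P_i·t̄_i / ΣP_i = 2.8693 h (block centres at 0.75, 2.25, 3.75 h).
Hydrograph peak occurs at t = 6 h, so basin lag t_L = 6 − 2.8693 = 3.13 h.

t_L ≈ 3.13 h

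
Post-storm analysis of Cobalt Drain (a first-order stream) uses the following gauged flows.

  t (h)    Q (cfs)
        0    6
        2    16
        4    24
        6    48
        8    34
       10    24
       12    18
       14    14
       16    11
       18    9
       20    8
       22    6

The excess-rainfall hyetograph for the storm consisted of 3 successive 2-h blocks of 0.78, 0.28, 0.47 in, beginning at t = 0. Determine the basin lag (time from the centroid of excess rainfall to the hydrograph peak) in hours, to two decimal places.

t_L ≈ 3.41 h

Centroid of excess rainfall: t_c = Σ P_i·t̄_i / ΣP_i = 2.5948 h (block centres at 1, 3, 5 h).
Hydrograph peak occurs at t = 6 h, so basin lag t_L = 6 − 2.5948 = 3.41 h.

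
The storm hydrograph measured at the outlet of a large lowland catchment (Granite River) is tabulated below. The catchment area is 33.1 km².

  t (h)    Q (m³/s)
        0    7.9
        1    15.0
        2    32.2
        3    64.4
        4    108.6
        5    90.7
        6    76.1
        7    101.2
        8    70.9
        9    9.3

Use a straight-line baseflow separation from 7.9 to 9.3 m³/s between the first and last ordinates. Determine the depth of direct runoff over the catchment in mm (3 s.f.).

d ≈ 53.3 mm

Direct runoff: 0.00, 6.94, 23.99, 56.03, 100.08, 82.02, 67.27, 92.21, 61.76, 0.00 m³/s; ΣQ_DR = 490.3 m³/s.
V = ΣQ_DR · Δt = 490.3 × 3600 s = 1.765 × 10^6 m³.
Over A = 33.1 km², depth = V / A = 53.3 mm.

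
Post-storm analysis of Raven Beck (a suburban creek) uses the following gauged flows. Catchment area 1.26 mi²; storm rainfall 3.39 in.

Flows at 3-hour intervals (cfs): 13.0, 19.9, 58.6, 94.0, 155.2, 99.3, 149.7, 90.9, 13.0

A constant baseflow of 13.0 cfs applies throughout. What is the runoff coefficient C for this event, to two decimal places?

C ≈ 0.63

ΣQ_DR = 576.6 cfs; V = ΣQ_DR·Δt = 6.227 × 10^6 ft³.
Runoff depth d = V / A = 2.127 in.
C = d / P = 2.127 / 3.39 = 0.63.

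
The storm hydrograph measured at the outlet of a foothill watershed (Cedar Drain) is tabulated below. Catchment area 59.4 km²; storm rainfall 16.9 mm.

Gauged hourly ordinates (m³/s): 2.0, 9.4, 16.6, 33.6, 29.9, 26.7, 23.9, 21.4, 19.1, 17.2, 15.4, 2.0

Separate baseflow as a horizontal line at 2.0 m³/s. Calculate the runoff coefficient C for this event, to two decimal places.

ΣQ_DR = 193.2 m³/s; V = ΣQ_DR·Δt = 6.955 × 10^5 m³.
Runoff depth d = V / A = 11.71 mm.
C = d / P = 11.71 / 16.9 = 0.69.

C ≈ 0.69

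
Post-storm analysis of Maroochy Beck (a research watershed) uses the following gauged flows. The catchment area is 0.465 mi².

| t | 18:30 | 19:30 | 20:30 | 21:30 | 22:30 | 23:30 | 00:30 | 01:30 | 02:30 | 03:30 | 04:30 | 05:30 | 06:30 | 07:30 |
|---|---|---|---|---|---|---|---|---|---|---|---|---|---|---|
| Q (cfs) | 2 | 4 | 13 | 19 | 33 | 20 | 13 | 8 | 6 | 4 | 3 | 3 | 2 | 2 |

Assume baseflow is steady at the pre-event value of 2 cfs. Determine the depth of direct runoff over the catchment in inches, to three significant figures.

d ≈ 0.347 in

Direct runoff: 0.0, 2.0, 11.0, 17.0, 31.0, 18.0, 11.0, 6.0, 4.0, 2.0, 1.0, 1.0, 0.0, 0.0 cfs; ΣQ_DR = 104.0 cfs.
V = ΣQ_DR · Δt = 104.0 × 3600 s = 3.744 × 10^5 ft³.
Over A = 0.465 mi², depth = V / A = 0.347 in.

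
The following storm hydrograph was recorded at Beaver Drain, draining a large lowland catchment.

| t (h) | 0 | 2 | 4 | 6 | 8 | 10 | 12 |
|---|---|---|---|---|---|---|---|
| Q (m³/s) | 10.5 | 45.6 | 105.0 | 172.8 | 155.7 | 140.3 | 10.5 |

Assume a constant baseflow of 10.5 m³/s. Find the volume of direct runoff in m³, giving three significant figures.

Direct-runoff ordinates (Q − Q_b): 0.0, 35.1, 94.5, 162.3, 145.2, 129.8, 0.0 m³/s.
ΣQ_DR = 566.9 m³/s.
With Δt = 2 h = 7200 s, V = ΣQ_DR · Δt = 566.9 × 7200 = 4.08 × 10^6 m³.

V ≈ 4.08 × 10^6 m³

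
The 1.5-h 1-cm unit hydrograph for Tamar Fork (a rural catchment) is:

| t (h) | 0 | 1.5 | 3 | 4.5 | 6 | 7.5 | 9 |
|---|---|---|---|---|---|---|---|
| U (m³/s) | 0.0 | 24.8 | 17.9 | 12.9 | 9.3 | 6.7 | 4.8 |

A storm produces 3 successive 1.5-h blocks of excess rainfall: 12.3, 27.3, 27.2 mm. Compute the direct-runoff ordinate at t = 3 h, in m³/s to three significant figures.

By discrete convolution, Q_j = Σ (P_i / 10 mm) · U_{j−i}.
At t = 3 h (j=2): Q = (12.3/10)·17.9 + (27.3/10)·24.8 + (27.2/10)·0.0 = 89.7 m³/s.

Q ≈ 89.7 m³/s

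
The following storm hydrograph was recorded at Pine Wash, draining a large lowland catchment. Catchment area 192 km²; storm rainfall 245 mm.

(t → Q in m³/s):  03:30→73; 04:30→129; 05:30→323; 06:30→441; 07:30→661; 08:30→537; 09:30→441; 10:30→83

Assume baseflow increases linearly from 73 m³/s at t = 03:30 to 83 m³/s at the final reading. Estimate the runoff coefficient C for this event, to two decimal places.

C ≈ 0.16

ΣQ_DR = 2064 m³/s; V = ΣQ_DR·Δt = 7.430 × 10^6 m³.
Runoff depth d = V / A = 38.70 mm.
C = d / P = 38.70 / 245 = 0.16.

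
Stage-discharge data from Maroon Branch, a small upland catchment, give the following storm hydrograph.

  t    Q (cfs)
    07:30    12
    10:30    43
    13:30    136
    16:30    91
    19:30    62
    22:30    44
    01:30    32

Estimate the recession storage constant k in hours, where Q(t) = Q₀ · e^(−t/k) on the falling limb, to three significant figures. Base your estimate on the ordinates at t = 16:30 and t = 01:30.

k ≈ 8.61 h

On the falling limb, Q drops from 91 to 32 cfs between t = 16:30 and t = 01:30 (Δt = 9 h).
k = −Δt / ln(Q₂/Q₁) = −9 / ln(32/91) = 8.61 h.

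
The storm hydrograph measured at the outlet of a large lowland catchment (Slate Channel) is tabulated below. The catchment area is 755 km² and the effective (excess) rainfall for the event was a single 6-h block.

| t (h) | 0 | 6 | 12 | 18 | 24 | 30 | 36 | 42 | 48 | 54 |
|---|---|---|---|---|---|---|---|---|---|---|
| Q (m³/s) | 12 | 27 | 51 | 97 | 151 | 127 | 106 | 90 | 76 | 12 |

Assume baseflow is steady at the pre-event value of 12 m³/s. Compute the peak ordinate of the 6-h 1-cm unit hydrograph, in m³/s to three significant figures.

U_p ≈ 77.2 m³/s

Direct runoff: 0.0, 15.0, 39.0, 85.0, 139.0, 115.0, 94.0, 78.0, 64.0, 0.0 m³/s; ΣQ_DR = 629.0 m³/s, peak = 139.0 m³/s.
Runoff depth d = ΣQ_DR·Δt / A = 629.0 × 21600 / (755 km²) = 18.00 mm.
The 1-cm UH is the DRH scaled by (10 mm)/d, so U_p = 139.0 × 10/18.00 = 77.2 m³/s.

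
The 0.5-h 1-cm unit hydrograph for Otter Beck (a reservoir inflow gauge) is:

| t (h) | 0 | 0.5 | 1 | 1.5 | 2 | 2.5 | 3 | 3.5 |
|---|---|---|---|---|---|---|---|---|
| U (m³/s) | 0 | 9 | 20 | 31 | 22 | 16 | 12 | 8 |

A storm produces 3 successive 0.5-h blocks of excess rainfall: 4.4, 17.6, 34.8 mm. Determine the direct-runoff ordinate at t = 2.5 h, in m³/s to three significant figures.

By discrete convolution, Q_j = Σ (P_i / 10 mm) · U_{j−i}.
At t = 2.5 h (j=5): Q = (4.4/10)·16 + (17.6/10)·22 + (34.8/10)·31 = 154 m³/s.

Q ≈ 154 m³/s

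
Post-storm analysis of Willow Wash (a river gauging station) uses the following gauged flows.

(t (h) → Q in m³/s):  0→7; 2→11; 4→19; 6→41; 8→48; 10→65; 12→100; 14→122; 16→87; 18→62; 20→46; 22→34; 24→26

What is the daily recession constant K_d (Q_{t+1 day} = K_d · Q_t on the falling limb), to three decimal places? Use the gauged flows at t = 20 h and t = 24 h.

K_d ≈ 0.033

Between t = 20 h and t = 24 h the flow falls from 46 to 26 m³/s over 2×2 h = 4 h.
Per-interval ratio K = (26/46)^(1/2) = 0.7518; K_d = K^(24/2) = 0.033.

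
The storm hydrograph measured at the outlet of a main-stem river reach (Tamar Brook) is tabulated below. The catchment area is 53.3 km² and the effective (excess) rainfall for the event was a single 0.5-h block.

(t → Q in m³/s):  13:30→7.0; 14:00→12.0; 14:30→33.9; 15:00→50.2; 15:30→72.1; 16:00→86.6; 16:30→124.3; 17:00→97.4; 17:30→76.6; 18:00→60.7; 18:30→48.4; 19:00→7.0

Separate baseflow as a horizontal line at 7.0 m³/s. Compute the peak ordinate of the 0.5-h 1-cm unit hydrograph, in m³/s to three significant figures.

Direct runoff: 0.0, 5.0, 26.9, 43.2, 65.1, 79.6, 117.3, 90.4, 69.6, 53.7, 41.4, 0.0 m³/s; ΣQ_DR = 592.2 m³/s, peak = 117.3 m³/s.
Runoff depth d = ΣQ_DR·Δt / A = 592.2 × 1800 / (53.3 km²) = 20.00 mm.
The 1-cm UH is the DRH scaled by (10 mm)/d, so U_p = 117.3 × 10/20.00 = 58.7 m³/s.

U_p ≈ 58.7 m³/s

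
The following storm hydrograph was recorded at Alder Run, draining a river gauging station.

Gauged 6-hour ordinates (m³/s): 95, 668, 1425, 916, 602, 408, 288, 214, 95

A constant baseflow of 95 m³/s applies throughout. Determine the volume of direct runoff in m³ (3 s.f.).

V ≈ 8.33 × 10^7 m³

Direct-runoff ordinates (Q − Q_b): 0.0, 573.0, 1330.0, 821.0, 507.0, 313.0, 193.0, 119.0, 0.0 m³/s.
ΣQ_DR = 3856 m³/s.
With Δt = 6 h = 21600 s, V = ΣQ_DR · Δt = 3856 × 21600 = 8.33 × 10^7 m³.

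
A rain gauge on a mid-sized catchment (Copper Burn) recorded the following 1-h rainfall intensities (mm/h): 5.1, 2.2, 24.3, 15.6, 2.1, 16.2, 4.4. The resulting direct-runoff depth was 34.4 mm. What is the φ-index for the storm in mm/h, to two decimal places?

Only the 3 blocks with intensity above φ contribute runoff: 24.3, 15.6, 16.2 mm/h.
Σ(I−φ)·Δt = d  ⇒  (24.3+15.6+16.2 − 3φ)·1 = 34.4
φ = (56.10 − 34.4/1) / 3 = 7.23 mm/h.

φ ≈ 7.23 mm/h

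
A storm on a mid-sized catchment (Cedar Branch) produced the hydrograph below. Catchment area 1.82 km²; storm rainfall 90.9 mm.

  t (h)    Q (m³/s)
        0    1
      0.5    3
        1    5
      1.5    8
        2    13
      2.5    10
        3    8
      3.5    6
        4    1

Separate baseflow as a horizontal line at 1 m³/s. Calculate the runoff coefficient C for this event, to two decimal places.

ΣQ_DR = 46.00 m³/s; V = ΣQ_DR·Δt = 82800 m³.
Runoff depth d = V / A = 45.49 mm.
C = d / P = 45.49 / 90.9 = 0.50.

C ≈ 0.50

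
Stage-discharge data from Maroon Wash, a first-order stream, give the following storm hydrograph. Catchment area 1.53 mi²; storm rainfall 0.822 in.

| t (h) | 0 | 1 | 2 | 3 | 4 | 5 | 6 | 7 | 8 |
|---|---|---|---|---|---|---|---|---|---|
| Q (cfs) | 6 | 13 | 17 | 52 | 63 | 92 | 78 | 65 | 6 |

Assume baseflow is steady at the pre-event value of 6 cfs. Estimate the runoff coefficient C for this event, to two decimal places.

ΣQ_DR = 338.0 cfs; V = ΣQ_DR·Δt = 1.217 × 10^6 ft³.
Runoff depth d = V / A = 0.3423 in.
C = d / P = 0.3423 / 0.822 = 0.42.

C ≈ 0.42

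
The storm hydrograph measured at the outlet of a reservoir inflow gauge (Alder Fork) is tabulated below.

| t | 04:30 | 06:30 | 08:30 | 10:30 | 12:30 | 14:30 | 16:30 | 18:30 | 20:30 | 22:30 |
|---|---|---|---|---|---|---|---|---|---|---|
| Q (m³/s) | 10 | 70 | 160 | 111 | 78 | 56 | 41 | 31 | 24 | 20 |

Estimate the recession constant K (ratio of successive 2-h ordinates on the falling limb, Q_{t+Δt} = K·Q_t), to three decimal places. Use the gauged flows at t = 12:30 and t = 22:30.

K ≈ 0.762

Using the recession-limb readings at t = 12:30 and t = 22:30: Q falls from 78 to 20 m³/s over 5 intervals.
K = (Q₂/Q₁)^(1/5) = (20/78)^(1/5) = 0.762.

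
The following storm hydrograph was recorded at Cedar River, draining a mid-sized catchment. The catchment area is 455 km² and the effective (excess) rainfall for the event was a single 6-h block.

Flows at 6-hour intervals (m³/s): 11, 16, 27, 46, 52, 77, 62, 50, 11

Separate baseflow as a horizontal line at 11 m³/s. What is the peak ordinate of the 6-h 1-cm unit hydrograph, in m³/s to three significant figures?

U_p ≈ 55.0 m³/s

Direct runoff: 0.0, 5.0, 16.0, 35.0, 41.0, 66.0, 51.0, 39.0, 0.0 m³/s; ΣQ_DR = 253.0 m³/s, peak = 66.0 m³/s.
Runoff depth d = ΣQ_DR·Δt / A = 253.0 × 21600 / (455 km²) = 12.01 mm.
The 1-cm UH is the DRH scaled by (10 mm)/d, so U_p = 66.0 × 10/12.01 = 55.0 m³/s.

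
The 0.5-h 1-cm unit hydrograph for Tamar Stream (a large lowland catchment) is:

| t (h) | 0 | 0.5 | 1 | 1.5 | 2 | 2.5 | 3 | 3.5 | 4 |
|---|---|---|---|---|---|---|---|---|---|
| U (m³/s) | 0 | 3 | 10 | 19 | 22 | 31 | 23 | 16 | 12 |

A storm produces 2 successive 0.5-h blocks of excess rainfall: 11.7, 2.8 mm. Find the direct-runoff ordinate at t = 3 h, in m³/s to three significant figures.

Q ≈ 35.6 m³/s

By discrete convolution, Q_j = Σ (P_i / 10 mm) · U_{j−i}.
At t = 3 h (j=6): Q = (11.7/10)·23 + (2.8/10)·31 = 35.6 m³/s.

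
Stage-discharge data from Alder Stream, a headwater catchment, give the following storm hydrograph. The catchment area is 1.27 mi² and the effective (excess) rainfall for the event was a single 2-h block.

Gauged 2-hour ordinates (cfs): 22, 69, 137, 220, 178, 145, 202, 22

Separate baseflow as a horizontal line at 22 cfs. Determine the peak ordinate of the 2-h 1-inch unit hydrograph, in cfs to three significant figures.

Direct runoff: 0.0, 47.0, 115.0, 198.0, 156.0, 123.0, 180.0, 0.0 cfs; ΣQ_DR = 819.0 cfs, peak = 198.0 cfs.
Runoff depth d = ΣQ_DR·Δt / A = 819.0 × 7200 / (1.27 mi²) = 1.999 in.
The 1-inch UH is the DRH scaled by (1 in)/d, so U_p = 198.0 × 1/1.999 = 99.1 cfs.

U_p ≈ 99.1 cfs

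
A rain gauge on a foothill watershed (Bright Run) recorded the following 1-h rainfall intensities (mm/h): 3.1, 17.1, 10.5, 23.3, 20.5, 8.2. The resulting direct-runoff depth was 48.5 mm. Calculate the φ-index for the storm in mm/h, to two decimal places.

Only the 5 blocks with intensity above φ contribute runoff: 17.1, 10.5, 23.3, 20.5, 8.2 mm/h.
Σ(I−φ)·Δt = d  ⇒  (17.1+10.5+23.3+20.5+8.2 − 5φ)·1 = 48.5
φ = (79.60 − 48.5/1) / 5 = 6.22 mm/h.

φ ≈ 6.22 mm/h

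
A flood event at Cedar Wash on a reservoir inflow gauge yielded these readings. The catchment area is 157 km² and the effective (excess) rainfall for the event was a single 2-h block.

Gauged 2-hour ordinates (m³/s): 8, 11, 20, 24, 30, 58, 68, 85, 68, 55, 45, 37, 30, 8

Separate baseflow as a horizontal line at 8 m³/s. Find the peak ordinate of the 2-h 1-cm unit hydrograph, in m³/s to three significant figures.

U_p ≈ 38.6 m³/s

Direct runoff: 0.0, 3.0, 12.0, 16.0, 22.0, 50.0, 60.0, 77.0, 60.0, 47.0, 37.0, 29.0, 22.0, 0.0 m³/s; ΣQ_DR = 435.0 m³/s, peak = 77.0 m³/s.
Runoff depth d = ΣQ_DR·Δt / A = 435.0 × 7200 / (157 km²) = 19.95 mm.
The 1-cm UH is the DRH scaled by (10 mm)/d, so U_p = 77.0 × 10/19.95 = 38.6 m³/s.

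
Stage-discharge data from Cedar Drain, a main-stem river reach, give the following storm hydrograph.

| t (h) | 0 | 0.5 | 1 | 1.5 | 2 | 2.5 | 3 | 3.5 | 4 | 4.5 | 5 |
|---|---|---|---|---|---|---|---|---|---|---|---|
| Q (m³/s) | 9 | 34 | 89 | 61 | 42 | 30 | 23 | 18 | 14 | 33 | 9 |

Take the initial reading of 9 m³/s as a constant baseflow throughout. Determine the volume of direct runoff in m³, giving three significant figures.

Direct-runoff ordinates (Q − Q_b): 0.0, 25.0, 80.0, 52.0, 33.0, 21.0, 14.0, 9.0, 5.0, 24.0, 0.0 m³/s.
ΣQ_DR = 263.0 m³/s.
With Δt = 0.5 h = 1800 s, V = ΣQ_DR · Δt = 263.0 × 1800 = 4.73 × 10^5 m³.

V ≈ 4.73 × 10^5 m³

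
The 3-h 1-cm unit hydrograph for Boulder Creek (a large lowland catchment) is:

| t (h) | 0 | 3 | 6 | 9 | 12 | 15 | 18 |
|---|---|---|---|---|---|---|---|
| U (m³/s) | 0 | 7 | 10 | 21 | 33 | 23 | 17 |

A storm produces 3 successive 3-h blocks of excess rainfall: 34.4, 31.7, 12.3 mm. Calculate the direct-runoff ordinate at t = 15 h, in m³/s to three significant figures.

Q ≈ 210 m³/s

By discrete convolution, Q_j = Σ (P_i / 10 mm) · U_{j−i}.
At t = 15 h (j=5): Q = (34.4/10)·23 + (31.7/10)·33 + (12.3/10)·21 = 210 m³/s.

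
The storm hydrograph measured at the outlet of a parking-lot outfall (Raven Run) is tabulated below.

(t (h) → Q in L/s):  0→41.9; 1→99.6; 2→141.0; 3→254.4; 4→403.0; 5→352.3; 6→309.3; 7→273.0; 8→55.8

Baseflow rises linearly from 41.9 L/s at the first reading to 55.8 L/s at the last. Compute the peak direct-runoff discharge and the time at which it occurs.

Q_p = 354.15 L/s at t = 4 h

Subtracting baseflow gives direct-runoff ordinates: 0.00, 55.96, 95.62, 207.29, 354.15, 301.71, 256.98, 218.94, 0.00 L/s.
The maximum is 354.15 L/s, occurring at the reading for t = 4 h.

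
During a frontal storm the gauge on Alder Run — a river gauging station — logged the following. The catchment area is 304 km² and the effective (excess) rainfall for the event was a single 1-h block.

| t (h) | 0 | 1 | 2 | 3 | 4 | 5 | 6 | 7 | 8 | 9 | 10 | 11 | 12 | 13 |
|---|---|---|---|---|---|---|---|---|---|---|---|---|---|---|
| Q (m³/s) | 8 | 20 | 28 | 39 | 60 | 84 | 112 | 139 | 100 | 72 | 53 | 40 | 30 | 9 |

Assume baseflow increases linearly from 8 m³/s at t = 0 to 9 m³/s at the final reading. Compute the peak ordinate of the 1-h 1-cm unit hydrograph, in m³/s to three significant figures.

U_p ≈ 163 m³/s

Direct runoff: 0.00, 11.92, 19.85, 30.77, 51.69, 75.62, 103.54, 130.46, 91.38, 63.31, 44.23, 31.15, 21.08, 0.00 m³/s; ΣQ_DR = 675.0 m³/s, peak = 130.46 m³/s.
Runoff depth d = ΣQ_DR·Δt / A = 675.0 × 3600 / (304 km²) = 7.993 mm.
The 1-cm UH is the DRH scaled by (10 mm)/d, so U_p = 130.46 × 10/7.993 = 163 m³/s.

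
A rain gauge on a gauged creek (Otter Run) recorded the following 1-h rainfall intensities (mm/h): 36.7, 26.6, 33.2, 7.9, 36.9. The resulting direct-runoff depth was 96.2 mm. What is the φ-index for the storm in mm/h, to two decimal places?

Only the 4 blocks with intensity above φ contribute runoff: 36.7, 26.6, 33.2, 36.9 mm/h.
Σ(I−φ)·Δt = d  ⇒  (36.7+26.6+33.2+36.9 − 4φ)·1 = 96.2
φ = (133.4 − 96.2/1) / 4 = 9.30 mm/h.

φ ≈ 9.30 mm/h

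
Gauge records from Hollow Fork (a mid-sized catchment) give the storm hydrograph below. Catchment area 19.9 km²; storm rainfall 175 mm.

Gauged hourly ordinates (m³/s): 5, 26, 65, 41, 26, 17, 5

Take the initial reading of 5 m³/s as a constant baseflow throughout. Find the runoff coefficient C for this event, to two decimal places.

ΣQ_DR = 150.0 m³/s; V = ΣQ_DR·Δt = 5.400 × 10^5 m³.
Runoff depth d = V / A = 27.14 mm.
C = d / P = 27.14 / 175 = 0.16.

C ≈ 0.16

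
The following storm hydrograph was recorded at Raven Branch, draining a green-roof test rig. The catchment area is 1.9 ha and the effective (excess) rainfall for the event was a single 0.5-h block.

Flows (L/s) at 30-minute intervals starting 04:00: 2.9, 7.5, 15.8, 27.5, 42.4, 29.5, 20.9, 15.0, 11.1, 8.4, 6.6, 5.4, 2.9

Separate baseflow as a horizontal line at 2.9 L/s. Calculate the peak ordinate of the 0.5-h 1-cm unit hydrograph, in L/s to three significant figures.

U_p ≈ 26.4 L/s

Direct runoff: 0.0, 4.6, 12.9, 24.6, 39.5, 26.6, 18.0, 12.1, 8.2, 5.5, 3.7, 2.5, 0.0 L/s; ΣQ_DR = 158.2 L/s, peak = 39.5 L/s.
Runoff depth d = ΣQ_DR·Δt / A = 158.2 × 1800 / (1.9 ha) = 14.99 mm.
The 1-cm UH is the DRH scaled by (10 mm)/d, so U_p = 39.5 × 10/14.99 = 26.4 L/s.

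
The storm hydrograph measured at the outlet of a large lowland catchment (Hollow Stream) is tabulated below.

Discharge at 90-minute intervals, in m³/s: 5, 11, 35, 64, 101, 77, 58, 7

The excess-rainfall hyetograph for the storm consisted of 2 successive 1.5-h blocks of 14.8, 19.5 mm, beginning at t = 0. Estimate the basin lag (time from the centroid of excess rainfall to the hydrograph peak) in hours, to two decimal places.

Centroid of excess rainfall: t_c = Σ P_i·t̄_i / ΣP_i = 1.6028 h (block centres at 0.75, 2.25 h).
Hydrograph peak occurs at t = 6 h, so basin lag t_L = 6 − 1.6028 = 4.40 h.

t_L ≈ 4.40 h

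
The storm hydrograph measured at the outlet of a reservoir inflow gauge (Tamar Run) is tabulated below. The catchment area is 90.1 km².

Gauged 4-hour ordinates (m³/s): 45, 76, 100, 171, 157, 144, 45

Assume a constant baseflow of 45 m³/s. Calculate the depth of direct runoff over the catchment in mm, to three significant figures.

d ≈ 67.6 mm

Direct runoff: 0.0, 31.0, 55.0, 126.0, 112.0, 99.0, 0.0 m³/s; ΣQ_DR = 423.0 m³/s.
V = ΣQ_DR · Δt = 423.0 × 14400 s = 6.091 × 10^6 m³.
Over A = 90.1 km², depth = V / A = 67.6 mm.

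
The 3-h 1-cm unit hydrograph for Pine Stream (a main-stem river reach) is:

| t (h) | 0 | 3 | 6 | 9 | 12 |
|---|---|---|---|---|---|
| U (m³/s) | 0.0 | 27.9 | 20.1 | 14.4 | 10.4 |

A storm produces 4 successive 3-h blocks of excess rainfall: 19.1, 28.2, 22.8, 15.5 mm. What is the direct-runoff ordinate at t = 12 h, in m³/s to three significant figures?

By discrete convolution, Q_j = Σ (P_i / 10 mm) · U_{j−i}.
At t = 12 h (j=4): Q = (19.1/10)·10.4 + (28.2/10)·14.4 + (22.8/10)·20.1 + (15.5/10)·27.9 = 150 m³/s.

Q ≈ 150 m³/s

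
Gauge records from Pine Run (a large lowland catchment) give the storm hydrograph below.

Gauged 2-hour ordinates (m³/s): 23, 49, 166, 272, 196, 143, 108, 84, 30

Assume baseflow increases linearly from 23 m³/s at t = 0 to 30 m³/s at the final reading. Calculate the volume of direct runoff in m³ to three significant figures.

V ≈ 5.99 × 10^6 m³

Direct-runoff ordinates (Q − Q_b): 0.00, 25.12, 141.25, 246.38, 169.50, 115.62, 79.75, 54.88, 0.00 m³/s.
ΣQ_DR = 832.5 m³/s.
With Δt = 2 h = 7200 s, V = ΣQ_DR · Δt = 832.5 × 7200 = 5.99 × 10^6 m³.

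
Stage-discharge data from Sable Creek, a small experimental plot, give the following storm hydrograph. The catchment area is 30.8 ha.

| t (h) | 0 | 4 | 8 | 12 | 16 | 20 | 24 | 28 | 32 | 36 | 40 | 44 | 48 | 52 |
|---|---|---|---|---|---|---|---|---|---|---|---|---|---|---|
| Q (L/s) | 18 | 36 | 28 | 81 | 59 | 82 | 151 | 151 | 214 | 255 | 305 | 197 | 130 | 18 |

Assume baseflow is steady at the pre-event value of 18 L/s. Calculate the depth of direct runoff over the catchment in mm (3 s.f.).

Direct runoff: 0.0, 18.0, 10.0, 63.0, 41.0, 64.0, 133.0, 133.0, 196.0, 237.0, 287.0, 179.0, 112.0, 0.0 L/s; ΣQ_DR = 1473 L/s.
V = ΣQ_DR · Δt = 1473 × 14400 s = 2.121 × 10^7 L.
Over A = 30.8 ha, depth = V / A = 68.9 mm.

d ≈ 68.9 mm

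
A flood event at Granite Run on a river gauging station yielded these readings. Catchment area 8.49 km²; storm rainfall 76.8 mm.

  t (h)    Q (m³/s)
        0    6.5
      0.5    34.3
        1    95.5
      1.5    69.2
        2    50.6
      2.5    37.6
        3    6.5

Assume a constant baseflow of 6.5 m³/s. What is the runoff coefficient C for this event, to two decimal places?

C ≈ 0.70

ΣQ_DR = 254.7 m³/s; V = ΣQ_DR·Δt = 4.585 × 10^5 m³.
Runoff depth d = V / A = 54.00 mm.
C = d / P = 54.00 / 76.8 = 0.70.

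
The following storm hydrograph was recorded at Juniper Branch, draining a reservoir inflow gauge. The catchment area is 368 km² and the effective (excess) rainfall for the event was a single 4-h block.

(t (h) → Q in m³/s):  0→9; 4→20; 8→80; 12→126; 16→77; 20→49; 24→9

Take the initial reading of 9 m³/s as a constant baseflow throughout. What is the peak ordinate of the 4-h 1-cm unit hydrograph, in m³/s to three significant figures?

Direct runoff: 0.0, 11.0, 71.0, 117.0, 68.0, 40.0, 0.0 m³/s; ΣQ_DR = 307.0 m³/s, peak = 117.0 m³/s.
Runoff depth d = ΣQ_DR·Δt / A = 307.0 × 14400 / (368 km²) = 12.01 mm.
The 1-cm UH is the DRH scaled by (10 mm)/d, so U_p = 117.0 × 10/12.01 = 97.4 m³/s.

U_p ≈ 97.4 m³/s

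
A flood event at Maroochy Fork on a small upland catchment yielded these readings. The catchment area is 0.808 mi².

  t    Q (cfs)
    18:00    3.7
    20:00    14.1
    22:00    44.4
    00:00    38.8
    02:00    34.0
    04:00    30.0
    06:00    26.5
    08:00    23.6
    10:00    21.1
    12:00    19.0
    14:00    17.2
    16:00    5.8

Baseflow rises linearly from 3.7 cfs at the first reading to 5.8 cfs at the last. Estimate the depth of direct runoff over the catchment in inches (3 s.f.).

d ≈ 0.848 in

Direct runoff: 0.00, 10.21, 40.32, 34.53, 29.54, 25.35, 21.65, 18.56, 15.87, 13.58, 11.59, 0.00 cfs; ΣQ_DR = 221.2 cfs.
V = ΣQ_DR · Δt = 221.2 × 7200 s = 1.593 × 10^6 ft³.
Over A = 0.808 mi², depth = V / A = 0.848 in.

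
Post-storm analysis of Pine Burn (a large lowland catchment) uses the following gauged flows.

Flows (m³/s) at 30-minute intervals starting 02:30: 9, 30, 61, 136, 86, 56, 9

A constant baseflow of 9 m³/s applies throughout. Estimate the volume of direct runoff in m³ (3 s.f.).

V ≈ 5.83 × 10^5 m³

Direct-runoff ordinates (Q − Q_b): 0.0, 21.0, 52.0, 127.0, 77.0, 47.0, 0.0 m³/s.
ΣQ_DR = 324.0 m³/s.
With Δt = 0.5 h = 1800 s, V = ΣQ_DR · Δt = 324.0 × 1800 = 5.83 × 10^5 m³.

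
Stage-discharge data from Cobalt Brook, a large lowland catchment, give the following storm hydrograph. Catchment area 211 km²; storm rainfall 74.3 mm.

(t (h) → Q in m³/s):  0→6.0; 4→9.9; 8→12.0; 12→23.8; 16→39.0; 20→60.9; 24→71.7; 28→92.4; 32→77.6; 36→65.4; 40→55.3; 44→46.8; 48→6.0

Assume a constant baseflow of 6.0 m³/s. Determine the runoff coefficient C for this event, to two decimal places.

C ≈ 0.45

ΣQ_DR = 488.8 m³/s; V = ΣQ_DR·Δt = 7.039 × 10^6 m³.
Runoff depth d = V / A = 33.36 mm.
C = d / P = 33.36 / 74.3 = 0.45.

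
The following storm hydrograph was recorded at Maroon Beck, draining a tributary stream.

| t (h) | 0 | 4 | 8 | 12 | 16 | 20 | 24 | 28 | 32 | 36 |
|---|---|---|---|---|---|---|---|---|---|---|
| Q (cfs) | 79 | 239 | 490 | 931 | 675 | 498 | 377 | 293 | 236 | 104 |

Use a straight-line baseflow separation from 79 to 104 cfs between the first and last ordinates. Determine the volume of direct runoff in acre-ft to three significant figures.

Direct-runoff ordinates (Q − Q_b): 0.00, 157.22, 405.44, 843.67, 584.89, 405.11, 281.33, 194.56, 134.78, 0.00 cfs.
ΣQ_DR = 3007 cfs.
With Δt = 4 h = 14400 s, V = ΣQ_DR · Δt = 3007 × 14400 = 4.33 × 10^7 ft³ = 994 acre-ft.

V ≈ 994 acre-ft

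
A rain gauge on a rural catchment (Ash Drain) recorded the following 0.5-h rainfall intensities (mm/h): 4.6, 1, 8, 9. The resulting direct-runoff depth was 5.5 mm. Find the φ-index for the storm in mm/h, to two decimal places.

Only the 3 blocks with intensity above φ contribute runoff: 4.6, 8, 9 mm/h.
Σ(I−φ)·Δt = d  ⇒  (4.6+8+9 − 3φ)·0.5 = 5.5
φ = (21.60 − 5.5/0.5) / 3 = 3.53 mm/h.

φ ≈ 3.53 mm/h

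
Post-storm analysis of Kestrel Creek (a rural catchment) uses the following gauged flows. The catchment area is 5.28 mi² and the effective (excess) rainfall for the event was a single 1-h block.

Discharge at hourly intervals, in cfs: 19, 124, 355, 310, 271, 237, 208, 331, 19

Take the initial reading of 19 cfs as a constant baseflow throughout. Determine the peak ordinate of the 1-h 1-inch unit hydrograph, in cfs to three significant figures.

Direct runoff: 0.0, 105.0, 336.0, 291.0, 252.0, 218.0, 189.0, 312.0, 0.0 cfs; ΣQ_DR = 1703 cfs, peak = 336.0 cfs.
Runoff depth d = ΣQ_DR·Δt / A = 1703 × 3600 / (5.28 mi²) = 0.4998 in.
The 1-inch UH is the DRH scaled by (1 in)/d, so U_p = 336.0 × 1/0.4998 = 672 cfs.

U_p ≈ 672 cfs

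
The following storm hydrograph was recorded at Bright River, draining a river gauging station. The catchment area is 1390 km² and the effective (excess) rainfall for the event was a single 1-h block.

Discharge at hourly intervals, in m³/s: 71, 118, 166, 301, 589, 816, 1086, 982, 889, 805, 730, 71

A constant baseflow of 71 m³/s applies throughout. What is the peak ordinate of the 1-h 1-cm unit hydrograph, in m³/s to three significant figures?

Direct runoff: 0.0, 47.0, 95.0, 230.0, 518.0, 745.0, 1015.0, 911.0, 818.0, 734.0, 659.0, 0.0 m³/s; ΣQ_DR = 5772 m³/s, peak = 1015.0 m³/s.
Runoff depth d = ΣQ_DR·Δt / A = 5772 × 3600 / (1390 km²) = 14.95 mm.
The 1-cm UH is the DRH scaled by (10 mm)/d, so U_p = 1015.0 × 10/14.95 = 679 m³/s.

U_p ≈ 679 m³/s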